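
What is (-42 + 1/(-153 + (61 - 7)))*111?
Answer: -153883/33 ≈ -4663.1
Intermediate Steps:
(-42 + 1/(-153 + (61 - 7)))*111 = (-42 + 1/(-153 + 54))*111 = (-42 + 1/(-99))*111 = (-42 - 1/99)*111 = -4159/99*111 = -153883/33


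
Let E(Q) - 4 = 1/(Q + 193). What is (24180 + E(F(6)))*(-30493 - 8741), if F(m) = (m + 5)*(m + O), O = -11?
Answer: -21823212827/23 ≈ -9.4884e+8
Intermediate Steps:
F(m) = (-11 + m)*(5 + m) (F(m) = (m + 5)*(m - 11) = (5 + m)*(-11 + m) = (-11 + m)*(5 + m))
E(Q) = 4 + 1/(193 + Q) (E(Q) = 4 + 1/(Q + 193) = 4 + 1/(193 + Q))
(24180 + E(F(6)))*(-30493 - 8741) = (24180 + (773 + 4*(-55 + 6**2 - 6*6))/(193 + (-55 + 6**2 - 6*6)))*(-30493 - 8741) = (24180 + (773 + 4*(-55 + 36 - 36))/(193 + (-55 + 36 - 36)))*(-39234) = (24180 + (773 + 4*(-55))/(193 - 55))*(-39234) = (24180 + (773 - 220)/138)*(-39234) = (24180 + (1/138)*553)*(-39234) = (24180 + 553/138)*(-39234) = (3337393/138)*(-39234) = -21823212827/23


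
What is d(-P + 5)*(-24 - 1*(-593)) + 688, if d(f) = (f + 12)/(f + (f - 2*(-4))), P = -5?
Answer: 15891/14 ≈ 1135.1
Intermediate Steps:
d(f) = (12 + f)/(8 + 2*f) (d(f) = (12 + f)/(f + (f + 8)) = (12 + f)/(f + (8 + f)) = (12 + f)/(8 + 2*f))
d(-P + 5)*(-24 - 1*(-593)) + 688 = ((12 + (-1*(-5) + 5))/(2*(4 + (-1*(-5) + 5))))*(-24 - 1*(-593)) + 688 = ((12 + (5 + 5))/(2*(4 + (5 + 5))))*(-24 + 593) + 688 = ((12 + 10)/(2*(4 + 10)))*569 + 688 = ((1/2)*22/14)*569 + 688 = ((1/2)*(1/14)*22)*569 + 688 = (11/14)*569 + 688 = 6259/14 + 688 = 15891/14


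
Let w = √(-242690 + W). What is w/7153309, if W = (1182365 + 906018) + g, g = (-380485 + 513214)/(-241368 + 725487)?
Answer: 2*√12016037746376259/1154350933257 ≈ 0.00018992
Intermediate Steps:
g = 44243/161373 (g = 132729/484119 = 132729*(1/484119) = 44243/161373 ≈ 0.27417)
W = 337008674102/161373 (W = (1182365 + 906018) + 44243/161373 = 2088383 + 44243/161373 = 337008674102/161373 ≈ 2.0884e+6)
w = 2*√12016037746376259/161373 (w = √(-242690 + 337008674102/161373) = √(297845060732/161373) = 2*√12016037746376259/161373 ≈ 1358.6)
w/7153309 = (2*√12016037746376259/161373)/7153309 = (2*√12016037746376259/161373)*(1/7153309) = 2*√12016037746376259/1154350933257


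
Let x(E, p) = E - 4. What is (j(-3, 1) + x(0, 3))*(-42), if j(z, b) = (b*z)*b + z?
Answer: 420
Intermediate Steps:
j(z, b) = z + z*b**2 (j(z, b) = z*b**2 + z = z + z*b**2)
x(E, p) = -4 + E
(j(-3, 1) + x(0, 3))*(-42) = (-3*(1 + 1**2) + (-4 + 0))*(-42) = (-3*(1 + 1) - 4)*(-42) = (-3*2 - 4)*(-42) = (-6 - 4)*(-42) = -10*(-42) = 420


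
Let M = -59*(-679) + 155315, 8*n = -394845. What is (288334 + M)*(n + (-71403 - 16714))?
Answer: -265987533755/4 ≈ -6.6497e+10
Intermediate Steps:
n = -394845/8 (n = (⅛)*(-394845) = -394845/8 ≈ -49356.)
M = 195376 (M = 40061 + 155315 = 195376)
(288334 + M)*(n + (-71403 - 16714)) = (288334 + 195376)*(-394845/8 + (-71403 - 16714)) = 483710*(-394845/8 - 88117) = 483710*(-1099781/8) = -265987533755/4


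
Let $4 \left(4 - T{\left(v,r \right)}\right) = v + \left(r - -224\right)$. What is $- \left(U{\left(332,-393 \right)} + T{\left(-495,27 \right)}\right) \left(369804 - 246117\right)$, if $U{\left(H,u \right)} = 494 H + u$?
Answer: $-20245088160$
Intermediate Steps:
$T{\left(v,r \right)} = -52 - \frac{r}{4} - \frac{v}{4}$ ($T{\left(v,r \right)} = 4 - \frac{v + \left(r - -224\right)}{4} = 4 - \frac{v + \left(r + 224\right)}{4} = 4 - \frac{v + \left(224 + r\right)}{4} = 4 - \frac{224 + r + v}{4} = 4 - \left(56 + \frac{r}{4} + \frac{v}{4}\right) = -52 - \frac{r}{4} - \frac{v}{4}$)
$U{\left(H,u \right)} = u + 494 H$
$- \left(U{\left(332,-393 \right)} + T{\left(-495,27 \right)}\right) \left(369804 - 246117\right) = - \left(\left(-393 + 494 \cdot 332\right) - -65\right) \left(369804 - 246117\right) = - \left(\left(-393 + 164008\right) - -65\right) 123687 = - \left(163615 + 65\right) 123687 = - 163680 \cdot 123687 = \left(-1\right) 20245088160 = -20245088160$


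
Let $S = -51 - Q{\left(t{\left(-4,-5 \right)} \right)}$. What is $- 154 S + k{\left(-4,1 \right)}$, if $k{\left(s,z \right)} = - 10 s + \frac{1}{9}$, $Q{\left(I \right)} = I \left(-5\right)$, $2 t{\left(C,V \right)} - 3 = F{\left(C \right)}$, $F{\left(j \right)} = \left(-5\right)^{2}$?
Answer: $- \frac{25973}{9} \approx -2885.9$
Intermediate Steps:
$F{\left(j \right)} = 25$
$t{\left(C,V \right)} = 14$ ($t{\left(C,V \right)} = \frac{3}{2} + \frac{1}{2} \cdot 25 = \frac{3}{2} + \frac{25}{2} = 14$)
$Q{\left(I \right)} = - 5 I$
$k{\left(s,z \right)} = \frac{1}{9} - 10 s$ ($k{\left(s,z \right)} = - 10 s + \frac{1}{9} = \frac{1}{9} - 10 s$)
$S = 19$ ($S = -51 - \left(-5\right) 14 = -51 - -70 = -51 + 70 = 19$)
$- 154 S + k{\left(-4,1 \right)} = \left(-154\right) 19 + \left(\frac{1}{9} - -40\right) = -2926 + \left(\frac{1}{9} + 40\right) = -2926 + \frac{361}{9} = - \frac{25973}{9}$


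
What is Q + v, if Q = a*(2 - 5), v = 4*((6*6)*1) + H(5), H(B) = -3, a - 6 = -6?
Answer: 141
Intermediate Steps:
a = 0 (a = 6 - 6 = 0)
v = 141 (v = 4*((6*6)*1) - 3 = 4*(36*1) - 3 = 4*36 - 3 = 144 - 3 = 141)
Q = 0 (Q = 0*(2 - 5) = 0*(-3) = 0)
Q + v = 0 + 141 = 141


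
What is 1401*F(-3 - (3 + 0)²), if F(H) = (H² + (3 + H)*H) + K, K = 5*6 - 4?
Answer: 389478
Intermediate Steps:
K = 26 (K = 30 - 4 = 26)
F(H) = 26 + H² + H*(3 + H) (F(H) = (H² + (3 + H)*H) + 26 = (H² + H*(3 + H)) + 26 = 26 + H² + H*(3 + H))
1401*F(-3 - (3 + 0)²) = 1401*(26 + 2*(-3 - (3 + 0)²)² + 3*(-3 - (3 + 0)²)) = 1401*(26 + 2*(-3 - 1*3²)² + 3*(-3 - 1*3²)) = 1401*(26 + 2*(-3 - 1*9)² + 3*(-3 - 1*9)) = 1401*(26 + 2*(-3 - 9)² + 3*(-3 - 9)) = 1401*(26 + 2*(-12)² + 3*(-12)) = 1401*(26 + 2*144 - 36) = 1401*(26 + 288 - 36) = 1401*278 = 389478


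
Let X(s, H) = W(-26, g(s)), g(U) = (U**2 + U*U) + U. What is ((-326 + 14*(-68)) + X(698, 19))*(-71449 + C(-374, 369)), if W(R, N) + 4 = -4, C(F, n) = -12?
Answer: 91898846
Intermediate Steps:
g(U) = U + 2*U**2 (g(U) = (U**2 + U**2) + U = 2*U**2 + U = U + 2*U**2)
W(R, N) = -8 (W(R, N) = -4 - 4 = -8)
X(s, H) = -8
((-326 + 14*(-68)) + X(698, 19))*(-71449 + C(-374, 369)) = ((-326 + 14*(-68)) - 8)*(-71449 - 12) = ((-326 - 952) - 8)*(-71461) = (-1278 - 8)*(-71461) = -1286*(-71461) = 91898846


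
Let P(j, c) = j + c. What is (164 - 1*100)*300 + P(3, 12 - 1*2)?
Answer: 19213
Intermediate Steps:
P(j, c) = c + j
(164 - 1*100)*300 + P(3, 12 - 1*2) = (164 - 1*100)*300 + ((12 - 1*2) + 3) = (164 - 100)*300 + ((12 - 2) + 3) = 64*300 + (10 + 3) = 19200 + 13 = 19213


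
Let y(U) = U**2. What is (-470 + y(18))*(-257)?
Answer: 37522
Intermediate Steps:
(-470 + y(18))*(-257) = (-470 + 18**2)*(-257) = (-470 + 324)*(-257) = -146*(-257) = 37522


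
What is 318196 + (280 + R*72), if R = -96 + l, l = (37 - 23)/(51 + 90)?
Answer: 14643844/47 ≈ 3.1157e+5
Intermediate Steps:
l = 14/141 ≈ 0.099291
R = -13522/141 (R = -96 + 14/141 = -13522/141 ≈ -95.901)
318196 + (280 + R*72) = 318196 + (280 - 13522/141*72) = 318196 + (280 - 324528/47) = 318196 - 311368/47 = 14643844/47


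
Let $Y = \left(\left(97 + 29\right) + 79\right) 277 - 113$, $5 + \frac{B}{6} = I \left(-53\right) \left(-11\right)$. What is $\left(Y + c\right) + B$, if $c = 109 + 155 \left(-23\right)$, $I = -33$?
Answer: $-62248$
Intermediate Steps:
$c = -3456$ ($c = 109 - 3565 = -3456$)
$B = -115464$ ($B = -30 + 6 \left(-33\right) \left(-53\right) \left(-11\right) = -30 + 6 \cdot 1749 \left(-11\right) = -30 + 6 \left(-19239\right) = -30 - 115434 = -115464$)
$Y = 56672$ ($Y = \left(126 + 79\right) 277 - 113 = 205 \cdot 277 - 113 = 56785 - 113 = 56672$)
$\left(Y + c\right) + B = \left(56672 - 3456\right) - 115464 = 53216 - 115464 = -62248$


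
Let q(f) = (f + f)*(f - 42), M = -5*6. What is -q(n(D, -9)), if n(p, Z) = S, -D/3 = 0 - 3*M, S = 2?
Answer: 160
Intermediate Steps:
M = -30
D = -270 (D = -3*(0 - 3*(-30)) = -3*(0 + 90) = -3*90 = -270)
n(p, Z) = 2
q(f) = 2*f*(-42 + f) (q(f) = (2*f)*(-42 + f) = 2*f*(-42 + f))
-q(n(D, -9)) = -2*2*(-42 + 2) = -2*2*(-40) = -1*(-160) = 160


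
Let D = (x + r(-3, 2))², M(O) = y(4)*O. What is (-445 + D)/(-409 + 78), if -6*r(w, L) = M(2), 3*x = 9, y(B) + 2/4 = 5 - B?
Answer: 15731/11916 ≈ 1.3202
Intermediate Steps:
y(B) = 9/2 - B (y(B) = -½ + (5 - B) = 9/2 - B)
x = 3 (x = (⅓)*9 = 3)
M(O) = O/2 (M(O) = (9/2 - 1*4)*O = (9/2 - 4)*O = O/2)
r(w, L) = -⅙ (r(w, L) = -2/12 = -⅙*1 = -⅙)
D = 289/36 (D = (3 - ⅙)² = (17/6)² = 289/36 ≈ 8.0278)
(-445 + D)/(-409 + 78) = (-445 + 289/36)/(-409 + 78) = -15731/36/(-331) = -15731/36*(-1/331) = 15731/11916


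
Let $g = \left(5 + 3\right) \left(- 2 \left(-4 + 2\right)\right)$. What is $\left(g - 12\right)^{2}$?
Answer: $400$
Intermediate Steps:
$g = 32$ ($g = 8 \left(\left(-2\right) \left(-2\right)\right) = 8 \cdot 4 = 32$)
$\left(g - 12\right)^{2} = \left(32 - 12\right)^{2} = 20^{2} = 400$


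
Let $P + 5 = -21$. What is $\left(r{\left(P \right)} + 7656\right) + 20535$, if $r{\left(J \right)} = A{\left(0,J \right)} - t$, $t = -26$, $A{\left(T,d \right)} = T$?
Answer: $28217$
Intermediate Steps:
$P = -26$ ($P = -5 - 21 = -26$)
$r{\left(J \right)} = 26$ ($r{\left(J \right)} = 0 - -26 = 0 + 26 = 26$)
$\left(r{\left(P \right)} + 7656\right) + 20535 = \left(26 + 7656\right) + 20535 = 7682 + 20535 = 28217$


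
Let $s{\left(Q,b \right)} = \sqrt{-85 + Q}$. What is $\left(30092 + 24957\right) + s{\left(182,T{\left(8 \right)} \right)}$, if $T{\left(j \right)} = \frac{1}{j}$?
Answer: $55049 + \sqrt{97} \approx 55059.0$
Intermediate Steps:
$\left(30092 + 24957\right) + s{\left(182,T{\left(8 \right)} \right)} = \left(30092 + 24957\right) + \sqrt{-85 + 182} = 55049 + \sqrt{97}$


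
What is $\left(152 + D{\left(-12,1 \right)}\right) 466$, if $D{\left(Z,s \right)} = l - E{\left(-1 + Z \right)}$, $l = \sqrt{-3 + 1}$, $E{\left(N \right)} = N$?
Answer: $76890 + 466 i \sqrt{2} \approx 76890.0 + 659.02 i$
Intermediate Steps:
$l = i \sqrt{2}$ ($l = \sqrt{-2} = i \sqrt{2} \approx 1.4142 i$)
$D{\left(Z,s \right)} = 1 - Z + i \sqrt{2}$ ($D{\left(Z,s \right)} = i \sqrt{2} - \left(-1 + Z\right) = 1 - Z + i \sqrt{2}$)
$\left(152 + D{\left(-12,1 \right)}\right) 466 = \left(152 + \left(1 - -12 + i \sqrt{2}\right)\right) 466 = \left(152 + \left(1 + 12 + i \sqrt{2}\right)\right) 466 = \left(152 + \left(13 + i \sqrt{2}\right)\right) 466 = \left(165 + i \sqrt{2}\right) 466 = 76890 + 466 i \sqrt{2}$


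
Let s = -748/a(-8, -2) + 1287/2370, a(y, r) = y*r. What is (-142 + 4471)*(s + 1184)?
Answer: 7782299577/1580 ≈ 4.9255e+6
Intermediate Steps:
a(y, r) = r*y
s = -73007/1580 (s = -748/((-2*(-8))) + 1287/2370 = -748/16 + 1287*(1/2370) = -748*1/16 + 429/790 = -187/4 + 429/790 = -73007/1580 ≈ -46.207)
(-142 + 4471)*(s + 1184) = (-142 + 4471)*(-73007/1580 + 1184) = 4329*(1797713/1580) = 7782299577/1580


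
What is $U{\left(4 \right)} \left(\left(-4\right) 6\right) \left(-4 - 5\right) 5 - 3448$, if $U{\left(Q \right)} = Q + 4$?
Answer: $5192$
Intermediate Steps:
$U{\left(Q \right)} = 4 + Q$
$U{\left(4 \right)} \left(\left(-4\right) 6\right) \left(-4 - 5\right) 5 - 3448 = \left(4 + 4\right) \left(\left(-4\right) 6\right) \left(-4 - 5\right) 5 - 3448 = 8 \left(-24\right) \left(\left(-9\right) 5\right) - 3448 = \left(-192\right) \left(-45\right) - 3448 = 8640 - 3448 = 5192$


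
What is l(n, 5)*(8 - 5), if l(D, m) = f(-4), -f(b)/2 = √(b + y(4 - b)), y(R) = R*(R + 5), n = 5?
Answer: -60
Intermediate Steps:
y(R) = R*(5 + R)
f(b) = -2*√(b + (4 - b)*(9 - b)) (f(b) = -2*√(b + (4 - b)*(5 + (4 - b))) = -2*√(b + (4 - b)*(9 - b)))
l(D, m) = -20 (l(D, m) = -2*√(-4 + (-9 - 4)*(-4 - 4)) = -2*√(-4 - 13*(-8)) = -2*√(-4 + 104) = -2*√100 = -2*10 = -20)
l(n, 5)*(8 - 5) = -20*(8 - 5) = -20*3 = -60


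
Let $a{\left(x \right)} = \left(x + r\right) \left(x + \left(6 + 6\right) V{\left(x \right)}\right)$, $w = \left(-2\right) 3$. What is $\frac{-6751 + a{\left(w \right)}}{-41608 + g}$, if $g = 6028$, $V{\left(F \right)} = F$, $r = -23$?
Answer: $\frac{4489}{35580} \approx 0.12617$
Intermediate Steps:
$w = -6$
$a{\left(x \right)} = 13 x \left(-23 + x\right)$ ($a{\left(x \right)} = \left(x - 23\right) \left(x + \left(6 + 6\right) x\right) = \left(-23 + x\right) \left(x + 12 x\right) = \left(-23 + x\right) 13 x = 13 x \left(-23 + x\right)$)
$\frac{-6751 + a{\left(w \right)}}{-41608 + g} = \frac{-6751 + 13 \left(-6\right) \left(-23 - 6\right)}{-41608 + 6028} = \frac{-6751 + 13 \left(-6\right) \left(-29\right)}{-35580} = \left(-6751 + 2262\right) \left(- \frac{1}{35580}\right) = \left(-4489\right) \left(- \frac{1}{35580}\right) = \frac{4489}{35580}$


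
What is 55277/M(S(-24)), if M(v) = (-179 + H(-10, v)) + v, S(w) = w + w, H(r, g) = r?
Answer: -55277/237 ≈ -233.24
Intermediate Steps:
S(w) = 2*w
M(v) = -189 + v (M(v) = (-179 - 10) + v = -189 + v)
55277/M(S(-24)) = 55277/(-189 + 2*(-24)) = 55277/(-189 - 48) = 55277/(-237) = 55277*(-1/237) = -55277/237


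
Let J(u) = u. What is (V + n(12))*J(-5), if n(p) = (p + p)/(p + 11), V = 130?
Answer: -15070/23 ≈ -655.22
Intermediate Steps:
n(p) = 2*p/(11 + p) (n(p) = (2*p)/(11 + p) = 2*p/(11 + p))
(V + n(12))*J(-5) = (130 + 2*12/(11 + 12))*(-5) = (130 + 2*12/23)*(-5) = (130 + 2*12*(1/23))*(-5) = (130 + 24/23)*(-5) = (3014/23)*(-5) = -15070/23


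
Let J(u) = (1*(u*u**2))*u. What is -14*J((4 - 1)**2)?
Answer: -91854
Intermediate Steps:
J(u) = u**4 (J(u) = (1*u**3)*u = u**3*u = u**4)
-14*J((4 - 1)**2) = -14*(4 - 1)**8 = -14*(3**2)**4 = -14*9**4 = -14*6561 = -91854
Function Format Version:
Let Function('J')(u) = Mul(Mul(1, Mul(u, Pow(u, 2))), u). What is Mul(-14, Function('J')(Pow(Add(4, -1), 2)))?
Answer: -91854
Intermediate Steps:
Function('J')(u) = Pow(u, 4) (Function('J')(u) = Mul(Mul(1, Pow(u, 3)), u) = Mul(Pow(u, 3), u) = Pow(u, 4))
Mul(-14, Function('J')(Pow(Add(4, -1), 2))) = Mul(-14, Pow(Pow(Add(4, -1), 2), 4)) = Mul(-14, Pow(Pow(3, 2), 4)) = Mul(-14, Pow(9, 4)) = Mul(-14, 6561) = -91854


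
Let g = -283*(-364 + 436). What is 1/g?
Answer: -1/20376 ≈ -4.9077e-5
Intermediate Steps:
g = -20376 (g = -283*72 = -20376)
1/g = 1/(-20376) = -1/20376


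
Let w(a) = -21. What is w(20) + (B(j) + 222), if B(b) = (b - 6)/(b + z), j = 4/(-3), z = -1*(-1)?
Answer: 223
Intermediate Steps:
z = 1
j = -4/3 (j = 4*(-1/3) = -4/3 ≈ -1.3333)
B(b) = (-6 + b)/(1 + b) (B(b) = (b - 6)/(b + 1) = (-6 + b)/(1 + b))
w(20) + (B(j) + 222) = -21 + ((-6 - 4/3)/(1 - 4/3) + 222) = -21 + (-22/3/(-1/3) + 222) = -21 + (-3*(-22/3) + 222) = -21 + (22 + 222) = -21 + 244 = 223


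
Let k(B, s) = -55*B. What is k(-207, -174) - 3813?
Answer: 7572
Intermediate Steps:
k(-207, -174) - 3813 = -55*(-207) - 3813 = 11385 - 3813 = 7572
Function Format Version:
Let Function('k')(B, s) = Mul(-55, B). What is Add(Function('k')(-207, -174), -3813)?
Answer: 7572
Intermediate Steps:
Add(Function('k')(-207, -174), -3813) = Add(Mul(-55, -207), -3813) = Add(11385, -3813) = 7572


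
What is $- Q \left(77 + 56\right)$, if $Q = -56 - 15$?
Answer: $9443$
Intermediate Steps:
$Q = -71$ ($Q = -56 - 15 = -71$)
$- Q \left(77 + 56\right) = - \left(-71\right) \left(77 + 56\right) = - \left(-71\right) 133 = \left(-1\right) \left(-9443\right) = 9443$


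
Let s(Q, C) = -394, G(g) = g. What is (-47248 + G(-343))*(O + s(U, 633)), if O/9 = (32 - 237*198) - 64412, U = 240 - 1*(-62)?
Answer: 47693225468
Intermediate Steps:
U = 302 (U = 240 + 62 = 302)
O = -1001754 (O = 9*((32 - 237*198) - 64412) = 9*((32 - 46926) - 64412) = 9*(-46894 - 64412) = 9*(-111306) = -1001754)
(-47248 + G(-343))*(O + s(U, 633)) = (-47248 - 343)*(-1001754 - 394) = -47591*(-1002148) = 47693225468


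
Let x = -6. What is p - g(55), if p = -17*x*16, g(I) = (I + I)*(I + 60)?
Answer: -11018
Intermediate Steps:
g(I) = 2*I*(60 + I) (g(I) = (2*I)*(60 + I) = 2*I*(60 + I))
p = 1632 (p = -17*(-6)*16 = 102*16 = 1632)
p - g(55) = 1632 - 2*55*(60 + 55) = 1632 - 2*55*115 = 1632 - 1*12650 = 1632 - 12650 = -11018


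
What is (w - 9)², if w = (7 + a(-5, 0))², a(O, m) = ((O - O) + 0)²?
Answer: 1600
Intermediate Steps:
a(O, m) = 0 (a(O, m) = (0 + 0)² = 0² = 0)
w = 49 (w = (7 + 0)² = 7² = 49)
(w - 9)² = (49 - 9)² = 40² = 1600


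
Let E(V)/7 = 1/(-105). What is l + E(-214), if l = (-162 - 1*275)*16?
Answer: -104881/15 ≈ -6992.1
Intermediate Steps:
E(V) = -1/15 (E(V) = 7/(-105) = 7*(-1/105) = -1/15)
l = -6992 (l = (-162 - 275)*16 = -437*16 = -6992)
l + E(-214) = -6992 - 1/15 = -104881/15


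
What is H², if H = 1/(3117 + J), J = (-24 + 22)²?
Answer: 1/9740641 ≈ 1.0266e-7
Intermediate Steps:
J = 4 (J = (-2)² = 4)
H = 1/3121 (H = 1/(3117 + 4) = 1/3121 ≈ 0.00032041)
H² = (1/3121)² = 1/9740641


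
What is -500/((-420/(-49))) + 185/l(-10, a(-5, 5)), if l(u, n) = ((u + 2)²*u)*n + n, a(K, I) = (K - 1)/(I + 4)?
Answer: -24665/426 ≈ -57.899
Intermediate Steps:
a(K, I) = (-1 + K)/(4 + I)
l(u, n) = n + n*u*(2 + u)² (l(u, n) = ((2 + u)²*u)*n + n = (u*(2 + u)²)*n + n = n*u*(2 + u)² + n = n + n*u*(2 + u)²)
-500/((-420/(-49))) + 185/l(-10, a(-5, 5)) = -500/((-420/(-49))) + 185/((((-1 - 5)/(4 + 5))*(1 - 10*(2 - 10)²))) = -500/((-420*(-1/49))) + 185/(((-6/9)*(1 - 10*(-8)²))) = -500/60/7 + 185/((((⅑)*(-6))*(1 - 10*64))) = -500*7/60 + 185/((-2*(1 - 640)/3)) = -175/3 + 185/((-⅔*(-639))) = -175/3 + 185/426 = -24665/426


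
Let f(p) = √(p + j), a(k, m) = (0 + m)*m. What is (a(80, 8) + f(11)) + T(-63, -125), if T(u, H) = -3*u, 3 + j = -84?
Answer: 253 + 2*I*√19 ≈ 253.0 + 8.7178*I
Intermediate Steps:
j = -87 (j = -3 - 84 = -87)
a(k, m) = m² (a(k, m) = m*m = m²)
f(p) = √(-87 + p) (f(p) = √(p - 87) = √(-87 + p))
(a(80, 8) + f(11)) + T(-63, -125) = (8² + √(-87 + 11)) - 3*(-63) = (64 + √(-76)) + 189 = (64 + 2*I*√19) + 189 = 253 + 2*I*√19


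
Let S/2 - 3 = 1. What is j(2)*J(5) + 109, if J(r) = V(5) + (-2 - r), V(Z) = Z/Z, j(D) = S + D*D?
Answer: 37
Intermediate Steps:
S = 8 (S = 6 + 2*1 = 6 + 2 = 8)
j(D) = 8 + D² (j(D) = 8 + D*D = 8 + D²)
V(Z) = 1
J(r) = -1 - r (J(r) = 1 + (-2 - r) = -1 - r)
j(2)*J(5) + 109 = (8 + 2²)*(-1 - 1*5) + 109 = (8 + 4)*(-1 - 5) + 109 = 12*(-6) + 109 = -72 + 109 = 37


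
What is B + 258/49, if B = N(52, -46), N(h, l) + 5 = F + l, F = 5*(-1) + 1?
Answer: -2437/49 ≈ -49.735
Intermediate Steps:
F = -4 (F = -5 + 1 = -4)
N(h, l) = -9 + l (N(h, l) = -5 + (-4 + l) = -9 + l)
B = -55 (B = -9 - 46 = -55)
B + 258/49 = -55 + 258/49 = -2437/49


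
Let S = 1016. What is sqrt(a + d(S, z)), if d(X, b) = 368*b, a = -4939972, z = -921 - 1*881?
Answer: 2*I*sqrt(1400777) ≈ 2367.1*I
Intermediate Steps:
z = -1802 (z = -921 - 881 = -1802)
sqrt(a + d(S, z)) = sqrt(-4939972 + 368*(-1802)) = sqrt(-4939972 - 663136) = sqrt(-5603108) = 2*I*sqrt(1400777)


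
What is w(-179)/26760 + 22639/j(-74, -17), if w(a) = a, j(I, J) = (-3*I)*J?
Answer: -33694177/5610680 ≈ -6.0054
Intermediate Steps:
j(I, J) = -3*I*J
w(-179)/26760 + 22639/j(-74, -17) = -179/26760 + 22639/((-3*(-74)*(-17))) = -179*1/26760 + 22639/(-3774) = -179/26760 + 22639*(-1/3774) = -179/26760 - 22639/3774 = -33694177/5610680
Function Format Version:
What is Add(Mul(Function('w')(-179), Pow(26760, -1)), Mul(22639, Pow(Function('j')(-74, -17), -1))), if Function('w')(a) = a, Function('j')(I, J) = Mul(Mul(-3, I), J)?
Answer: Rational(-33694177, 5610680) ≈ -6.0054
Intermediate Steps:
Function('j')(I, J) = Mul(-3, I, J)
Add(Mul(Function('w')(-179), Pow(26760, -1)), Mul(22639, Pow(Function('j')(-74, -17), -1))) = Add(Mul(-179, Pow(26760, -1)), Mul(22639, Pow(Mul(-3, -74, -17), -1))) = Add(Mul(-179, Rational(1, 26760)), Mul(22639, Pow(-3774, -1))) = Add(Rational(-179, 26760), Mul(22639, Rational(-1, 3774))) = Add(Rational(-179, 26760), Rational(-22639, 3774)) = Rational(-33694177, 5610680)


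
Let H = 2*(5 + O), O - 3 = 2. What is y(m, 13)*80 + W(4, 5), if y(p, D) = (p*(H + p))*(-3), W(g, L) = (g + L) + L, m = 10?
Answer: -71986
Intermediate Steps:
O = 5 (O = 3 + 2 = 5)
H = 20 (H = 2*(5 + 5) = 2*10 = 20)
W(g, L) = g + 2*L (W(g, L) = (L + g) + L = g + 2*L)
y(p, D) = -3*p*(20 + p) (y(p, D) = (p*(20 + p))*(-3) = -3*p*(20 + p))
y(m, 13)*80 + W(4, 5) = -3*10*(20 + 10)*80 + (4 + 2*5) = -3*10*30*80 + (4 + 10) = -900*80 + 14 = -72000 + 14 = -71986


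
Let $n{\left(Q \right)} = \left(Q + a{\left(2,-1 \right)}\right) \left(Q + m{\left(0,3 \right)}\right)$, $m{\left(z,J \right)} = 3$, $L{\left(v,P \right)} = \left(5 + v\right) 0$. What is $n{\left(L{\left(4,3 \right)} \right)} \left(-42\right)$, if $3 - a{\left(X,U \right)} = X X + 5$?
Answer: $756$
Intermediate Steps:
$L{\left(v,P \right)} = 0$
$a{\left(X,U \right)} = -2 - X^{2}$ ($a{\left(X,U \right)} = 3 - \left(X X + 5\right) = 3 - \left(X^{2} + 5\right) = 3 - \left(5 + X^{2}\right) = -2 - X^{2}$)
$n{\left(Q \right)} = \left(-6 + Q\right) \left(3 + Q\right)$ ($n{\left(Q \right)} = \left(Q - 6\right) \left(Q + 3\right) = \left(Q - 6\right) \left(3 + Q\right) = \left(-6 + Q\right) \left(3 + Q\right)$)
$n{\left(L{\left(4,3 \right)} \right)} \left(-42\right) = \left(-18 + 0^{2} - 0\right) \left(-42\right) = \left(-18 + 0 + 0\right) \left(-42\right) = \left(-18\right) \left(-42\right) = 756$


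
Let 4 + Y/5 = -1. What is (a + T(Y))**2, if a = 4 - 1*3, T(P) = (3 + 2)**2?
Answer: 676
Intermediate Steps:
Y = -25 (Y = -20 + 5*(-1) = -20 - 5 = -25)
T(P) = 25 (T(P) = 5**2 = 25)
a = 1 (a = 4 - 3 = 1)
(a + T(Y))**2 = (1 + 25)**2 = 26**2 = 676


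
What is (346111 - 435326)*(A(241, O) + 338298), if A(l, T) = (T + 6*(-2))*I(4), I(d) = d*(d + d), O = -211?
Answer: -29544617830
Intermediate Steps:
I(d) = 2*d**2 (I(d) = d*(2*d) = 2*d**2)
A(l, T) = -384 + 32*T (A(l, T) = (T + 6*(-2))*(2*4**2) = (T - 12)*(2*16) = (-12 + T)*32 = -384 + 32*T)
(346111 - 435326)*(A(241, O) + 338298) = (346111 - 435326)*((-384 + 32*(-211)) + 338298) = -89215*((-384 - 6752) + 338298) = -89215*(-7136 + 338298) = -89215*331162 = -29544617830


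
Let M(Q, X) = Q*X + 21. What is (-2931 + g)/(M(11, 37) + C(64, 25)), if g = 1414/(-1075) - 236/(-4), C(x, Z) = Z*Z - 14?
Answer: -3088814/1116925 ≈ -2.7655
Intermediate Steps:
C(x, Z) = -14 + Z² (C(x, Z) = Z² - 14 = -14 + Z²)
g = 62011/1075 (g = 1414*(-1/1075) - 236*(-¼) = -1414/1075 + 59 = 62011/1075 ≈ 57.685)
M(Q, X) = 21 + Q*X
(-2931 + g)/(M(11, 37) + C(64, 25)) = (-2931 + 62011/1075)/((21 + 11*37) + (-14 + 25²)) = -3088814/(1075*((21 + 407) + (-14 + 625))) = -3088814/(1075*(428 + 611)) = -3088814/1075/1039 = -3088814/1075*1/1039 = -3088814/1116925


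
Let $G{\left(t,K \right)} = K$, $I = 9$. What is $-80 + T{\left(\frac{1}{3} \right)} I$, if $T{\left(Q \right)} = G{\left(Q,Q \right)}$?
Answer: $-77$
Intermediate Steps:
$T{\left(Q \right)} = Q$
$-80 + T{\left(\frac{1}{3} \right)} I = -80 + \frac{1}{3} \cdot 9 = -80 + 3 = -77$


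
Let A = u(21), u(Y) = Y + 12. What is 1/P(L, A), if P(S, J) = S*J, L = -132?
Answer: -1/4356 ≈ -0.00022957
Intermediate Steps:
u(Y) = 12 + Y
A = 33 (A = 12 + 21 = 33)
P(S, J) = J*S
1/P(L, A) = 1/(33*(-132)) = 1/(-4356) = -1/4356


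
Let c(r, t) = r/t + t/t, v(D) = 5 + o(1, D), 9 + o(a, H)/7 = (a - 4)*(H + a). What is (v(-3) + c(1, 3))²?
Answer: 1936/9 ≈ 215.11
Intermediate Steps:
o(a, H) = -63 + 7*(-4 + a)*(H + a) (o(a, H) = -63 + 7*((a - 4)*(H + a)) = -63 + 7*((-4 + a)*(H + a)) = -63 + 7*(-4 + a)*(H + a))
v(D) = -79 - 21*D (v(D) = 5 + (-63 - 28*D - 28*1 + 7*1² + 7*D*1) = 5 + (-63 - 28*D - 28 + 7*1 + 7*D) = 5 + (-63 - 28*D - 28 + 7 + 7*D) = 5 + (-84 - 21*D) = -79 - 21*D)
c(r, t) = 1 + r/t (c(r, t) = r/t + 1 = 1 + r/t)
(v(-3) + c(1, 3))² = ((-79 - 21*(-3)) + (1 + 3)/3)² = ((-79 + 63) + (⅓)*4)² = (-16 + 4/3)² = (-44/3)² = 1936/9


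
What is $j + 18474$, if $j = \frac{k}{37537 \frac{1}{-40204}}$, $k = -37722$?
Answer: $\frac{2210033826}{37537} \approx 58876.0$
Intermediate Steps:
$j = \frac{1516575288}{37537}$ ($j = - \frac{37722}{37537 \frac{1}{-40204}} = - \frac{37722}{37537 \left(- \frac{1}{40204}\right)} = - \frac{37722}{- \frac{37537}{40204}} = \left(-37722\right) \left(- \frac{40204}{37537}\right) = \frac{1516575288}{37537} \approx 40402.0$)
$j + 18474 = \frac{1516575288}{37537} + 18474 = \frac{2210033826}{37537}$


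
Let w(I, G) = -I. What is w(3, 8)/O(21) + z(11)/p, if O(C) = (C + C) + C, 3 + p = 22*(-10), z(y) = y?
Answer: -454/4683 ≈ -0.096946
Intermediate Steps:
p = -223 (p = -3 + 22*(-10) = -3 - 220 = -223)
O(C) = 3*C (O(C) = 2*C + C = 3*C)
w(3, 8)/O(21) + z(11)/p = (-1*3)/((3*21)) + 11/(-223) = -3/63 + 11*(-1/223) = -3*1/63 - 11/223 = -1/21 - 11/223 = -454/4683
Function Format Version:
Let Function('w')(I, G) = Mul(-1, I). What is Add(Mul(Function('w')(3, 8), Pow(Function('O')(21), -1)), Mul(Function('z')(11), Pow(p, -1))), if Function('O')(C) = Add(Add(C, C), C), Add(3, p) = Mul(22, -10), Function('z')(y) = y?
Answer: Rational(-454, 4683) ≈ -0.096946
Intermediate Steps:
p = -223 (p = Add(-3, Mul(22, -10)) = Add(-3, -220) = -223)
Function('O')(C) = Mul(3, C) (Function('O')(C) = Add(Mul(2, C), C) = Mul(3, C))
Add(Mul(Function('w')(3, 8), Pow(Function('O')(21), -1)), Mul(Function('z')(11), Pow(p, -1))) = Add(Mul(Mul(-1, 3), Pow(Mul(3, 21), -1)), Mul(11, Pow(-223, -1))) = Add(Mul(-3, Pow(63, -1)), Mul(11, Rational(-1, 223))) = Add(Mul(-3, Rational(1, 63)), Rational(-11, 223)) = Add(Rational(-1, 21), Rational(-11, 223)) = Rational(-454, 4683)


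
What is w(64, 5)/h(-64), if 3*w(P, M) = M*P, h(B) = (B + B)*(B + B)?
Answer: 5/768 ≈ 0.0065104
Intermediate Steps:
h(B) = 4*B**2 (h(B) = (2*B)*(2*B) = 4*B**2)
w(P, M) = M*P/3 (w(P, M) = (M*P)/3 = M*P/3)
w(64, 5)/h(-64) = ((1/3)*5*64)/((4*(-64)**2)) = 320/(3*((4*4096))) = (320/3)/16384 = (320/3)*(1/16384) = 5/768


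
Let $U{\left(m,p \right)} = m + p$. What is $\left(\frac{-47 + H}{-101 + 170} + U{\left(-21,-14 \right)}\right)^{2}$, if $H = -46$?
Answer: $\frac{698896}{529} \approx 1321.2$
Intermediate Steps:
$\left(\frac{-47 + H}{-101 + 170} + U{\left(-21,-14 \right)}\right)^{2} = \left(\frac{-47 - 46}{-101 + 170} - 35\right)^{2} = \left(- \frac{93}{69} - 35\right)^{2} = \left(\left(-93\right) \frac{1}{69} - 35\right)^{2} = \left(- \frac{31}{23} - 35\right)^{2} = \left(- \frac{836}{23}\right)^{2} = \frac{698896}{529}$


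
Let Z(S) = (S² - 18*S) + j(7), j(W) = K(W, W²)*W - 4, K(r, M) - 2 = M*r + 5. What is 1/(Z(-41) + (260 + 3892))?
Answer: 1/9017 ≈ 0.00011090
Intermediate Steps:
K(r, M) = 7 + M*r (K(r, M) = 2 + (M*r + 5) = 2 + (5 + M*r) = 7 + M*r)
j(W) = -4 + W*(7 + W³) (j(W) = (7 + W²*W)*W - 4 = (7 + W³)*W - 4 = W*(7 + W³) - 4 = -4 + W*(7 + W³))
Z(S) = 2446 + S² - 18*S (Z(S) = (S² - 18*S) + (-4 + 7*(7 + 7³)) = (S² - 18*S) + (-4 + 7*(7 + 343)) = (S² - 18*S) + (-4 + 7*350) = (S² - 18*S) + (-4 + 2450) = (S² - 18*S) + 2446 = 2446 + S² - 18*S)
1/(Z(-41) + (260 + 3892)) = 1/((2446 + (-41)² - 18*(-41)) + (260 + 3892)) = 1/((2446 + 1681 + 738) + 4152) = 1/(4865 + 4152) = 1/9017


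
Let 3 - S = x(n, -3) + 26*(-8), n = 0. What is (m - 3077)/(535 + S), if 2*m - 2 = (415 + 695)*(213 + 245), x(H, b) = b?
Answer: 251114/749 ≈ 335.27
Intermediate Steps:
m = 254191 (m = 1 + ((415 + 695)*(213 + 245))/2 = 1 + (1110*458)/2 = 1 + (½)*508380 = 1 + 254190 = 254191)
S = 214 (S = 3 - (-3 + 26*(-8)) = 3 - (-3 - 208) = 3 - 1*(-211) = 3 + 211 = 214)
(m - 3077)/(535 + S) = (254191 - 3077)/(535 + 214) = 251114/749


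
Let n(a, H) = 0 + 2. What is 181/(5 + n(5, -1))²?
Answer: 181/49 ≈ 3.6939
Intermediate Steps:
n(a, H) = 2
181/(5 + n(5, -1))² = 181/(5 + 2)² = 181/7² = 181/49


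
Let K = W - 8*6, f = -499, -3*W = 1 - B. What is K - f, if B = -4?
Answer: 1348/3 ≈ 449.33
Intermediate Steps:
W = -5/3 (W = -(1 - 1*(-4))/3 = -(1 + 4)/3 = -⅓*5 = -5/3 ≈ -1.6667)
K = -149/3 (K = -5/3 - 8*6 = -5/3 - 48 = -149/3 ≈ -49.667)
K - f = -149/3 - 1*(-499) = -149/3 + 499 = 1348/3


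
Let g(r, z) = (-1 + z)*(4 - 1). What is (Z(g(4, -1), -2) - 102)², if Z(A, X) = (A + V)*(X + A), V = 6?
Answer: 10404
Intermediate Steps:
g(r, z) = -3 + 3*z (g(r, z) = (-1 + z)*3 = -3 + 3*z)
Z(A, X) = (6 + A)*(A + X) (Z(A, X) = (A + 6)*(X + A) = (6 + A)*(A + X))
(Z(g(4, -1), -2) - 102)² = (((-3 + 3*(-1))² + 6*(-3 + 3*(-1)) + 6*(-2) + (-3 + 3*(-1))*(-2)) - 102)² = (((-3 - 3)² + 6*(-3 - 3) - 12 + (-3 - 3)*(-2)) - 102)² = (((-6)² + 6*(-6) - 12 - 6*(-2)) - 102)² = ((36 - 36 - 12 + 12) - 102)² = (0 - 102)² = (-102)² = 10404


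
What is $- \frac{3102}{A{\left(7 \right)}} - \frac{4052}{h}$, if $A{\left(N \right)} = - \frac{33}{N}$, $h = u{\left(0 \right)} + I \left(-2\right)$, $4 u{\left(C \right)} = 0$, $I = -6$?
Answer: $\frac{961}{3} \approx 320.33$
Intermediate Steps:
$u{\left(C \right)} = 0$ ($u{\left(C \right)} = \frac{1}{4} \cdot 0 = 0$)
$h = 12$ ($h = 0 - -12 = 0 + 12 = 12$)
$- \frac{3102}{A{\left(7 \right)}} - \frac{4052}{h} = - \frac{3102}{\left(-33\right) \frac{1}{7}} - \frac{4052}{12} = - \frac{3102}{\left(-33\right) \frac{1}{7}} - \frac{1013}{3} = - \frac{3102}{- \frac{33}{7}} - \frac{1013}{3} = \left(-3102\right) \left(- \frac{7}{33}\right) - \frac{1013}{3} = 658 - \frac{1013}{3} = \frac{961}{3}$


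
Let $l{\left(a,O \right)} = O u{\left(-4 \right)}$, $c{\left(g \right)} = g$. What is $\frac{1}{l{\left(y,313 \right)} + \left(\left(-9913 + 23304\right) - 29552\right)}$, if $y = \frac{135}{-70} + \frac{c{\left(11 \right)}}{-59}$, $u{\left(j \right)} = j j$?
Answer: $- \frac{1}{11153} \approx -8.9662 \cdot 10^{-5}$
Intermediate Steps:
$u{\left(j \right)} = j^{2}$
$y = - \frac{1747}{826}$ ($y = \frac{135}{-70} + \frac{11}{-59} = 135 \left(- \frac{1}{70}\right) + 11 \left(- \frac{1}{59}\right) = - \frac{27}{14} - \frac{11}{59} = - \frac{1747}{826} \approx -2.115$)
$l{\left(a,O \right)} = 16 O$ ($l{\left(a,O \right)} = O \left(-4\right)^{2} = O 16 = 16 O$)
$\frac{1}{l{\left(y,313 \right)} + \left(\left(-9913 + 23304\right) - 29552\right)} = \frac{1}{16 \cdot 313 + \left(\left(-9913 + 23304\right) - 29552\right)} = \frac{1}{5008 + \left(13391 - 29552\right)} = \frac{1}{5008 - 16161} = \frac{1}{-11153} = - \frac{1}{11153}$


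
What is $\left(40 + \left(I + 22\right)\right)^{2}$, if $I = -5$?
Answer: $3249$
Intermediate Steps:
$\left(40 + \left(I + 22\right)\right)^{2} = \left(40 + \left(-5 + 22\right)\right)^{2} = \left(40 + 17\right)^{2} = 57^{2} = 3249$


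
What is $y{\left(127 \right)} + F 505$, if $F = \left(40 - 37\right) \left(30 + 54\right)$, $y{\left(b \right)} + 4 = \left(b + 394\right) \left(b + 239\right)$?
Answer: $317942$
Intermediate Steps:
$y{\left(b \right)} = -4 + \left(239 + b\right) \left(394 + b\right)$ ($y{\left(b \right)} = -4 + \left(b + 394\right) \left(b + 239\right) = -4 + \left(394 + b\right) \left(239 + b\right) = -4 + \left(239 + b\right) \left(394 + b\right)$)
$F = 252$ ($F = 3 \cdot 84 = 252$)
$y{\left(127 \right)} + F 505 = \left(94162 + 127^{2} + 633 \cdot 127\right) + 252 \cdot 505 = \left(94162 + 16129 + 80391\right) + 127260 = 190682 + 127260 = 317942$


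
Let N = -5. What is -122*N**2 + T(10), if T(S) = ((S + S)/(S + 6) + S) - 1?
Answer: -12159/4 ≈ -3039.8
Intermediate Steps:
T(S) = -1 + S + 2*S/(6 + S) (T(S) = ((2*S)/(6 + S) + S) - 1 = (2*S/(6 + S) + S) - 1 = (S + 2*S/(6 + S)) - 1 = -1 + S + 2*S/(6 + S))
-122*N**2 + T(10) = -122*(-5)**2 + (-6 + 10**2 + 7*10)/(6 + 10) = -122*25 + (-6 + 100 + 70)/16 = -3050 + (1/16)*164 = -3050 + 41/4 = -12159/4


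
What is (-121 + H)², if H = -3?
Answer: 15376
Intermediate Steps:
(-121 + H)² = (-121 - 3)² = (-124)² = 15376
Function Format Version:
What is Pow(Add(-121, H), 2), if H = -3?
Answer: 15376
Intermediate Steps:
Pow(Add(-121, H), 2) = Pow(Add(-121, -3), 2) = Pow(-124, 2) = 15376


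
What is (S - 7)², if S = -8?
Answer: 225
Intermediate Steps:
(S - 7)² = (-8 - 7)² = (-15)² = 225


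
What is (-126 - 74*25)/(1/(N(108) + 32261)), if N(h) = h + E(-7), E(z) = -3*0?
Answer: -63961144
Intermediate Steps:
E(z) = 0
N(h) = h (N(h) = h + 0 = h)
(-126 - 74*25)/(1/(N(108) + 32261)) = (-126 - 74*25)/(1/(108 + 32261)) = (-126 - 1850)/(1/32369) = -1976/1/32369 = -1976*32369 = -63961144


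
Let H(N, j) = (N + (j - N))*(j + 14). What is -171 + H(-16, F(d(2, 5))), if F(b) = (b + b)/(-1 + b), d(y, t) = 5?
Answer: -519/4 ≈ -129.75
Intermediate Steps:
F(b) = 2*b/(-1 + b) (F(b) = (2*b)/(-1 + b) = 2*b/(-1 + b))
H(N, j) = j*(14 + j)
-171 + H(-16, F(d(2, 5))) = -171 + (2*5/(-1 + 5))*(14 + 2*5/(-1 + 5)) = -171 + (2*5/4)*(14 + 2*5/4) = -171 + (2*5*(1/4))*(14 + 2*5*(1/4)) = -171 + 5*(14 + 5/2)/2 = -171 + (5/2)*(33/2) = -171 + 165/4 = -519/4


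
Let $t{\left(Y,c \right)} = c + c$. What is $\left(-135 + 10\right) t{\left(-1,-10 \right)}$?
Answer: $2500$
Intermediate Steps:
$t{\left(Y,c \right)} = 2 c$
$\left(-135 + 10\right) t{\left(-1,-10 \right)} = \left(-135 + 10\right) 2 \left(-10\right) = \left(-125\right) \left(-20\right) = 2500$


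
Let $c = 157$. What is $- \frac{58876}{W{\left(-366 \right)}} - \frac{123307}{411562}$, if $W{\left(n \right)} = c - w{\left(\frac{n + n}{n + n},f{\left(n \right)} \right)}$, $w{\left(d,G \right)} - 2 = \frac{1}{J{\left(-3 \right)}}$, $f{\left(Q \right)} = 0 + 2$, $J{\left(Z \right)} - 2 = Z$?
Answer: $- \frac{6062590051}{16050918} \approx -377.71$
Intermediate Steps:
$J{\left(Z \right)} = 2 + Z$
$f{\left(Q \right)} = 2$
$w{\left(d,G \right)} = 1$ ($w{\left(d,G \right)} = 2 + \frac{1}{2 - 3} = 2 + \frac{1}{-1} = 2 - 1 = 1$)
$W{\left(n \right)} = 156$ ($W{\left(n \right)} = 157 - 1 = 156$)
$- \frac{58876}{W{\left(-366 \right)}} - \frac{123307}{411562} = - \frac{58876}{156} - \frac{123307}{411562} = \left(-58876\right) \frac{1}{156} - \frac{123307}{411562} = - \frac{14719}{39} - \frac{123307}{411562} = - \frac{6062590051}{16050918}$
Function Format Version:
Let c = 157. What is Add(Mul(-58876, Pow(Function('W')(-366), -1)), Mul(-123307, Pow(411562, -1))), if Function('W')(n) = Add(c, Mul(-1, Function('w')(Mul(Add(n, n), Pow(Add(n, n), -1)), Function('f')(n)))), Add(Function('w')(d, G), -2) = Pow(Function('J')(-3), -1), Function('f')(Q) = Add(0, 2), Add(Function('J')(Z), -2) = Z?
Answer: Rational(-6062590051, 16050918) ≈ -377.71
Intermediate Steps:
Function('J')(Z) = Add(2, Z)
Function('f')(Q) = 2
Function('w')(d, G) = 1 (Function('w')(d, G) = Add(2, Pow(Add(2, -3), -1)) = Add(2, Pow(-1, -1)) = Add(2, -1) = 1)
Function('W')(n) = 156 (Function('W')(n) = Add(157, Mul(-1, 1)) = Add(157, -1) = 156)
Add(Mul(-58876, Pow(Function('W')(-366), -1)), Mul(-123307, Pow(411562, -1))) = Add(Mul(-58876, Pow(156, -1)), Mul(-123307, Pow(411562, -1))) = Add(Mul(-58876, Rational(1, 156)), Mul(-123307, Rational(1, 411562))) = Add(Rational(-14719, 39), Rational(-123307, 411562)) = Rational(-6062590051, 16050918)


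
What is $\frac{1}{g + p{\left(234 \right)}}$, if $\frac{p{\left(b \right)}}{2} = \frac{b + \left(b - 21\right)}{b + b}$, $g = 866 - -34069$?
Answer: $\frac{78}{2725079} \approx 2.8623 \cdot 10^{-5}$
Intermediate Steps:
$g = 34935$ ($g = 866 + 34069 = 34935$)
$p{\left(b \right)} = \frac{-21 + 2 b}{b}$ ($p{\left(b \right)} = 2 \frac{b + \left(b - 21\right)}{b + b} = 2 \frac{b + \left(b - 21\right)}{2 b} = 2 \left(b + \left(-21 + b\right)\right) \frac{1}{2 b} = 2 \left(-21 + 2 b\right) \frac{1}{2 b} = 2 \frac{-21 + 2 b}{2 b} = \frac{-21 + 2 b}{b}$)
$\frac{1}{g + p{\left(234 \right)}} = \frac{1}{34935 + \left(2 - \frac{21}{234}\right)} = \frac{1}{34935 + \left(2 - \frac{7}{78}\right)} = \frac{1}{34935 + \frac{149}{78}} = \frac{1}{\frac{2725079}{78}} = \frac{78}{2725079}$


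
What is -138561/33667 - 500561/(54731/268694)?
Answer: -4528142906405869/1842628577 ≈ -2.4574e+6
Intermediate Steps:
-138561/33667 - 500561/(54731/268694) = -138561*1/33667 - 500561/(54731*(1/268694)) = -138561/33667 - 500561/54731/268694 = -138561/33667 - 500561*268694/54731 = -138561/33667 - 134497737334/54731 = -4528142906405869/1842628577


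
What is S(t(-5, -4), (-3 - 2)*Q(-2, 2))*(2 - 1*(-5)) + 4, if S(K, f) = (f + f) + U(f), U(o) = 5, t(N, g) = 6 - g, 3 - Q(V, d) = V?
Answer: -311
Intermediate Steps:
Q(V, d) = 3 - V
S(K, f) = 5 + 2*f (S(K, f) = (f + f) + 5 = 2*f + 5 = 5 + 2*f)
S(t(-5, -4), (-3 - 2)*Q(-2, 2))*(2 - 1*(-5)) + 4 = (5 + 2*((-3 - 2)*(3 - 1*(-2))))*(2 - 1*(-5)) + 4 = (5 + 2*(-5*(3 + 2)))*(2 + 5) + 4 = (5 + 2*(-5*5))*7 + 4 = (5 + 2*(-25))*7 + 4 = (5 - 50)*7 + 4 = -45*7 + 4 = -315 + 4 = -311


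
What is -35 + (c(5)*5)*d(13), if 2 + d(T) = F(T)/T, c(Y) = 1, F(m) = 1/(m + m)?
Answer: -15205/338 ≈ -44.985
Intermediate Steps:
F(m) = 1/(2*m)
d(T) = -2 + 1/(2*T**2) (d(T) = -2 + (1/(2*T))/T = -2 + 1/(2*T**2))
-35 + (c(5)*5)*d(13) = -35 + (1*5)*(-2 + (1/2)/13**2) = -35 + 5*(-2 + (1/2)*(1/169)) = -35 + 5*(-2 + 1/338) = -35 + 5*(-675/338) = -35 - 3375/338 = -15205/338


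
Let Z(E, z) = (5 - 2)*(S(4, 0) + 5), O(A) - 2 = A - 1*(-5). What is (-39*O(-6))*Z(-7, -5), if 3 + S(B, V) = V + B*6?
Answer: -3042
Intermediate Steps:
S(B, V) = -3 + V + 6*B (S(B, V) = -3 + (V + B*6) = -3 + (V + 6*B) = -3 + V + 6*B)
O(A) = 7 + A (O(A) = 2 + (A - 1*(-5)) = 2 + (A + 5) = 2 + (5 + A) = 7 + A)
Z(E, z) = 78 (Z(E, z) = (5 - 2)*((-3 + 0 + 6*4) + 5) = 3*((-3 + 0 + 24) + 5) = 3*(21 + 5) = 3*26 = 78)
(-39*O(-6))*Z(-7, -5) = -39*(7 - 6)*78 = -39*1*78 = -39*78 = -3042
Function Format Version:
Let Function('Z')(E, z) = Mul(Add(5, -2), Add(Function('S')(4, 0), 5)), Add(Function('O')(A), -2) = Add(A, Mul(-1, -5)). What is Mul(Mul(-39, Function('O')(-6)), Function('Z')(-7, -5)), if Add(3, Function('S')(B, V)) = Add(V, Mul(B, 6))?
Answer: -3042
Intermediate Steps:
Function('S')(B, V) = Add(-3, V, Mul(6, B)) (Function('S')(B, V) = Add(-3, Add(V, Mul(B, 6))) = Add(-3, Add(V, Mul(6, B))) = Add(-3, V, Mul(6, B)))
Function('O')(A) = Add(7, A) (Function('O')(A) = Add(2, Add(A, Mul(-1, -5))) = Add(2, Add(A, 5)) = Add(2, Add(5, A)) = Add(7, A))
Function('Z')(E, z) = 78 (Function('Z')(E, z) = Mul(Add(5, -2), Add(Add(-3, 0, Mul(6, 4)), 5)) = Mul(3, Add(Add(-3, 0, 24), 5)) = Mul(3, Add(21, 5)) = Mul(3, 26) = 78)
Mul(Mul(-39, Function('O')(-6)), Function('Z')(-7, -5)) = Mul(Mul(-39, Add(7, -6)), 78) = Mul(Mul(-39, 1), 78) = Mul(-39, 78) = -3042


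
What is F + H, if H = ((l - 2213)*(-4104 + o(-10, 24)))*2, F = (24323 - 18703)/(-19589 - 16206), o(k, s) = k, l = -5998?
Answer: 483662812048/7159 ≈ 6.7560e+7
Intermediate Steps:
F = -1124/7159 (F = 5620/(-35795) = 5620*(-1/35795) = -1124/7159 ≈ -0.15701)
H = 67560108 (H = ((-5998 - 2213)*(-4104 - 10))*2 = -8211*(-4114)*2 = 33780054*2 = 67560108)
F + H = -1124/7159 + 67560108 = 483662812048/7159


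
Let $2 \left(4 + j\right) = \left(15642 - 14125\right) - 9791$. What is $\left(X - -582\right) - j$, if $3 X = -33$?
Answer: $4712$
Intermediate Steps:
$X = -11$ ($X = \frac{1}{3} \left(-33\right) = -11$)
$j = -4141$ ($j = -4 + \frac{\left(15642 - 14125\right) - 9791}{2} = -4 + \frac{1517 - 9791}{2} = -4 + \frac{1}{2} \left(-8274\right) = -4 - 4137 = -4141$)
$\left(X - -582\right) - j = \left(-11 - -582\right) - -4141 = \left(-11 + 582\right) + 4141 = 571 + 4141 = 4712$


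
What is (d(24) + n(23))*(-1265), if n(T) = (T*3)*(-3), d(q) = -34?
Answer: 304865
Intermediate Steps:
n(T) = -9*T (n(T) = (3*T)*(-3) = -9*T)
(d(24) + n(23))*(-1265) = (-34 - 9*23)*(-1265) = (-34 - 207)*(-1265) = -241*(-1265) = 304865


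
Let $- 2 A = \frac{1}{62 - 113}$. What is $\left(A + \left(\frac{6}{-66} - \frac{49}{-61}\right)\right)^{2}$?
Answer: $\frac{2443028329}{4684307364} \approx 0.52153$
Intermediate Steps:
$A = \frac{1}{102}$ ($A = - \frac{1}{2 \left(62 - 113\right)} = - \frac{1}{2 \left(-51\right)} = \left(- \frac{1}{2}\right) \left(- \frac{1}{51}\right) = \frac{1}{102} \approx 0.0098039$)
$\left(A + \left(\frac{6}{-66} - \frac{49}{-61}\right)\right)^{2} = \left(\frac{1}{102} + \left(\frac{6}{-66} - \frac{49}{-61}\right)\right)^{2} = \left(\frac{1}{102} + \left(6 \left(- \frac{1}{66}\right) - - \frac{49}{61}\right)\right)^{2} = \left(\frac{1}{102} + \left(- \frac{1}{11} + \frac{49}{61}\right)\right)^{2} = \left(\frac{1}{102} + \frac{478}{671}\right)^{2} = \left(\frac{49427}{68442}\right)^{2} = \frac{2443028329}{4684307364}$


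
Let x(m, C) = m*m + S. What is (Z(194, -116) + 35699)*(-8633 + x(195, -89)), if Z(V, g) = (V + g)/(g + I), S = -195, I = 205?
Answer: 92767306933/89 ≈ 1.0423e+9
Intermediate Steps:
Z(V, g) = (V + g)/(205 + g) (Z(V, g) = (V + g)/(g + 205) = (V + g)/(205 + g))
x(m, C) = -195 + m² (x(m, C) = m*m - 195 = m² - 195 = -195 + m²)
(Z(194, -116) + 35699)*(-8633 + x(195, -89)) = ((194 - 116)/(205 - 116) + 35699)*(-8633 + (-195 + 195²)) = (78/89 + 35699)*(-8633 + (-195 + 38025)) = ((1/89)*78 + 35699)*(-8633 + 37830) = (78/89 + 35699)*29197 = (3177289/89)*29197 = 92767306933/89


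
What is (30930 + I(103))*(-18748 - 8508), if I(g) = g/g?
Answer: -843055336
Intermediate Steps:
I(g) = 1
(30930 + I(103))*(-18748 - 8508) = (30930 + 1)*(-18748 - 8508) = 30931*(-27256) = -843055336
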